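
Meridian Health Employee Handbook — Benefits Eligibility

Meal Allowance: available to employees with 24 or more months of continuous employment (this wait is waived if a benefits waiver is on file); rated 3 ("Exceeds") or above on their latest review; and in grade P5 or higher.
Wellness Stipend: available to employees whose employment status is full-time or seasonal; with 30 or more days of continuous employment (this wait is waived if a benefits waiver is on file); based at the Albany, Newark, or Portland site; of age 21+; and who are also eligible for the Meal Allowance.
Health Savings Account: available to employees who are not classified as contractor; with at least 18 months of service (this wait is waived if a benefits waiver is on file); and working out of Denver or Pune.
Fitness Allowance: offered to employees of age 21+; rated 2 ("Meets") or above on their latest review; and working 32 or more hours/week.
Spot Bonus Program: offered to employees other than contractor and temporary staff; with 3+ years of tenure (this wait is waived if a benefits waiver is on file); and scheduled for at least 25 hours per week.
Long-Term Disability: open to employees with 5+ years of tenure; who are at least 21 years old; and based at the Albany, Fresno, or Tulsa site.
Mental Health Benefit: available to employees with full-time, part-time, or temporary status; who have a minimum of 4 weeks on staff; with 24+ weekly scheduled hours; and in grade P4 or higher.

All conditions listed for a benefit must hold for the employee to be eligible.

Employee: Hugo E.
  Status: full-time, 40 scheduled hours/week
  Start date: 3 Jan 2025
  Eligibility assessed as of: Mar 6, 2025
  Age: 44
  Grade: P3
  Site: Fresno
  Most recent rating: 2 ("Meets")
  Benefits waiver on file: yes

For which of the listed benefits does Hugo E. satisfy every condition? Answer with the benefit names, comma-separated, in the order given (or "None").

Service from 3 Jan 2025 to Mar 6, 2025: 62 days.
Meal Allowance — benefits waiver on file ✓; rating 2 < 3 ✗ → not eligible.
Wellness Stipend — status full-time ✓; benefits waiver on file ✓; site Fresno ✗ (not Albany, Newark, or Portland) → not eligible.
Health Savings Account — status full-time ✓ (not excluded); benefits waiver on file ✓; site Fresno ✗ (not Denver or Pune) → not eligible.
Fitness Allowance — age 44 ≥ 21 ✓; rating 2 ≥ 2 ✓; 40 hrs/wk ≥ 32 ✓ → eligible.
Spot Bonus Program — status full-time ✓ (not excluded); benefits waiver on file ✓; 40 hrs/wk ≥ 25 ✓ → eligible.
Long-Term Disability — service 62 days < 5 years (≈1825 days) ✗ → not eligible.
Mental Health Benefit — status full-time ✓; service 62 days ≥ 4 weeks (≈28 days) ✓; 40 hrs/wk ≥ 24 ✓; grade P3 < P4 ✗ → not eligible.

Fitness Allowance, Spot Bonus Program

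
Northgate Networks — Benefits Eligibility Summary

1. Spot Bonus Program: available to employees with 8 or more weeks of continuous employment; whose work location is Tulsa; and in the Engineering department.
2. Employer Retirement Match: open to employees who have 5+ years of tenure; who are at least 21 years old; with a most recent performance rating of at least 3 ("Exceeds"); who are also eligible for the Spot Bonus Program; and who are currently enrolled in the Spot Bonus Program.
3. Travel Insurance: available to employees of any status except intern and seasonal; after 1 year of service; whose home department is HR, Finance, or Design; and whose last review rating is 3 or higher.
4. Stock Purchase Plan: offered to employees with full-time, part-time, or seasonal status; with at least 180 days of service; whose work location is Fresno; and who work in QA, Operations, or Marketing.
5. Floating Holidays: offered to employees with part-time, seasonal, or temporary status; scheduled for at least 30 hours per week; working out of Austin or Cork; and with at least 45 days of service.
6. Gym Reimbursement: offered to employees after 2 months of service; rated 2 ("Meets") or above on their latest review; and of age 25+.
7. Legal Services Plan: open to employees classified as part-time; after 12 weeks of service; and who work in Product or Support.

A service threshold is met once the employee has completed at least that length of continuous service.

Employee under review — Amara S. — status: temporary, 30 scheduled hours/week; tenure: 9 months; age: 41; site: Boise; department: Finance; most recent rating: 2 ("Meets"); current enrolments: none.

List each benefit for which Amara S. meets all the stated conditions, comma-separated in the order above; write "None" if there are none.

Spot Bonus Program — service 9 months ≥ 8 weeks (≈56 days) ✓; site Boise ✗ (not Tulsa) → not eligible.
Employer Retirement Match — service 9 months < 5 years (≈1825 days) ✗ → not eligible.
Travel Insurance — status temporary ✓ (not excluded); service 9 months < 1 year (≈365 days) ✗ → not eligible.
Stock Purchase Plan — status temporary ✗ (requires full-time, part-time, or seasonal) → not eligible.
Floating Holidays — status temporary ✓; 30 hrs/wk ≥ 30 ✓; site Boise ✗ (not Austin or Cork) → not eligible.
Gym Reimbursement — service 9 months ≥ 2 months ✓; rating 2 ≥ 2 ✓; age 41 ≥ 25 ✓ → eligible.
Legal Services Plan — status temporary ✗ (requires part-time) → not eligible.

Gym Reimbursement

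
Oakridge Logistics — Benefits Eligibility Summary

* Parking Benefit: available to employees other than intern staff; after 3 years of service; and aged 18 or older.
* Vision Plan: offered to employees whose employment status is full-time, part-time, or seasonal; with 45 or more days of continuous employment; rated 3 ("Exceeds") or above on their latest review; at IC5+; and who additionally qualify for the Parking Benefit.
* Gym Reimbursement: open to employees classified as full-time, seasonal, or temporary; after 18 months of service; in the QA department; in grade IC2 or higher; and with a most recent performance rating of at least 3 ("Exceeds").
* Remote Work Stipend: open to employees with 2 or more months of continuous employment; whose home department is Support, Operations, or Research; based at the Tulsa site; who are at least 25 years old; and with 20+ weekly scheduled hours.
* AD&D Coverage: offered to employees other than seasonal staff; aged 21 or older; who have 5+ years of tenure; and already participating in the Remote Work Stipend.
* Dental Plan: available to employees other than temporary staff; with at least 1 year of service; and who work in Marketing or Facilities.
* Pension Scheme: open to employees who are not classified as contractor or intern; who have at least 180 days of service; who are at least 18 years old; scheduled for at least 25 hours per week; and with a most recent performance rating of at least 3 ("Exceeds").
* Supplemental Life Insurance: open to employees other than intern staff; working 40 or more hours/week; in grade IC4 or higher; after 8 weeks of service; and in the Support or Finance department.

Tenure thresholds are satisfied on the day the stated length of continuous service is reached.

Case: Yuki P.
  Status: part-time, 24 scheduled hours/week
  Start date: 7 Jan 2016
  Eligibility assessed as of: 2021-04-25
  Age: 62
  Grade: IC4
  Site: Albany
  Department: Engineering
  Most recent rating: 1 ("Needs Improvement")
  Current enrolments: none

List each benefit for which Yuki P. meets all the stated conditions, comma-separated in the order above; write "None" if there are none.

Parking Benefit

Service from 7 Jan 2016 to 2021-04-25: 1935 days.
Parking Benefit — status part-time ✓ (not excluded); service 1935 days ≥ 3 years (≈1095 days) ✓; age 62 ≥ 18 ✓ → eligible.
Vision Plan — status part-time ✓; service 1935 days ≥ 45 days ✓; rating 1 < 3 ✗ → not eligible.
Gym Reimbursement — status part-time ✗ (requires full-time, seasonal, or temporary) → not eligible.
Remote Work Stipend — service 1935 days ≥ 2 months (≈60 days) ✓; dept Engineering ✗ → not eligible.
AD&D Coverage — status part-time ✓ (not excluded); age 62 ≥ 21 ✓; service 1935 days ≥ 5 years (≈1825 days) ✓; not enrolled in Remote Work Stipend ✗ → not eligible.
Dental Plan — status part-time ✓ (not excluded); service 1935 days ≥ 1 year (≈365 days) ✓; dept Engineering ✗ → not eligible.
Pension Scheme — status part-time ✓ (not excluded); service 1935 days ≥ 180 days ✓; age 62 ≥ 18 ✓; 24 hrs/wk < 25 ✗ → not eligible.
Supplemental Life Insurance — status part-time ✓ (not excluded); 24 hrs/wk < 40 ✗ → not eligible.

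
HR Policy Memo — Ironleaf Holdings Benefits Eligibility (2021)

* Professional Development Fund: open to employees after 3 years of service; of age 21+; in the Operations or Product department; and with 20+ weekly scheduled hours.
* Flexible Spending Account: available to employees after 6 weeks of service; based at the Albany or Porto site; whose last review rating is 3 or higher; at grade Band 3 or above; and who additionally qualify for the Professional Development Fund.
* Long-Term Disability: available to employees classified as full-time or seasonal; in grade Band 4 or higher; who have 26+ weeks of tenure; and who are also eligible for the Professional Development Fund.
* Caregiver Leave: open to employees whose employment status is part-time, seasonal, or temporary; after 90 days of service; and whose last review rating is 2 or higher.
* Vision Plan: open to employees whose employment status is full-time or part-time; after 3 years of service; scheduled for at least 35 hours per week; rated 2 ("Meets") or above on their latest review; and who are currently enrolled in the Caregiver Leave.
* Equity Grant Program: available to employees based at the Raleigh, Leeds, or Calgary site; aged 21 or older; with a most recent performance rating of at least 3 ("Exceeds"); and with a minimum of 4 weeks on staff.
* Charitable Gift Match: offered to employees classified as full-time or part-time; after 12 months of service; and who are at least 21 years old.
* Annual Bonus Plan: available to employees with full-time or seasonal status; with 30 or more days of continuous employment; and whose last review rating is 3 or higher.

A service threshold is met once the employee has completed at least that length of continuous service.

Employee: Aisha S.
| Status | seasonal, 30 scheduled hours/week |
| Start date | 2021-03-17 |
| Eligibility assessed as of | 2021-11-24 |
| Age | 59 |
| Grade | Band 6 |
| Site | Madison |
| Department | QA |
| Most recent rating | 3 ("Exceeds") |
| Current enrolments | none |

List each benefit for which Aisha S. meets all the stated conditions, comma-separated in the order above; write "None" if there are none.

Caregiver Leave, Annual Bonus Plan

Service from 2021-03-17 to 2021-11-24: 252 days.
Professional Development Fund — service 252 days < 3 years (≈1095 days) ✗ → not eligible.
Flexible Spending Account — service 252 days ≥ 6 weeks (≈42 days) ✓; site Madison ✗ (not Albany or Porto) → not eligible.
Long-Term Disability — status seasonal ✓; grade Band 6 ≥ Band 4 ✓; service 252 days ≥ 26 weeks (≈182 days) ✓; not eligible for Professional Development Fund ✗ → not eligible.
Caregiver Leave — status seasonal ✓; service 252 days ≥ 90 days ✓; rating 3 ≥ 2 ✓ → eligible.
Vision Plan — status seasonal ✗ (requires full-time or part-time) → not eligible.
Equity Grant Program — site Madison ✗ (not Raleigh, Leeds, or Calgary) → not eligible.
Charitable Gift Match — status seasonal ✗ (requires full-time or part-time) → not eligible.
Annual Bonus Plan — status seasonal ✓; service 252 days ≥ 30 days ✓; rating 3 ≥ 3 ✓ → eligible.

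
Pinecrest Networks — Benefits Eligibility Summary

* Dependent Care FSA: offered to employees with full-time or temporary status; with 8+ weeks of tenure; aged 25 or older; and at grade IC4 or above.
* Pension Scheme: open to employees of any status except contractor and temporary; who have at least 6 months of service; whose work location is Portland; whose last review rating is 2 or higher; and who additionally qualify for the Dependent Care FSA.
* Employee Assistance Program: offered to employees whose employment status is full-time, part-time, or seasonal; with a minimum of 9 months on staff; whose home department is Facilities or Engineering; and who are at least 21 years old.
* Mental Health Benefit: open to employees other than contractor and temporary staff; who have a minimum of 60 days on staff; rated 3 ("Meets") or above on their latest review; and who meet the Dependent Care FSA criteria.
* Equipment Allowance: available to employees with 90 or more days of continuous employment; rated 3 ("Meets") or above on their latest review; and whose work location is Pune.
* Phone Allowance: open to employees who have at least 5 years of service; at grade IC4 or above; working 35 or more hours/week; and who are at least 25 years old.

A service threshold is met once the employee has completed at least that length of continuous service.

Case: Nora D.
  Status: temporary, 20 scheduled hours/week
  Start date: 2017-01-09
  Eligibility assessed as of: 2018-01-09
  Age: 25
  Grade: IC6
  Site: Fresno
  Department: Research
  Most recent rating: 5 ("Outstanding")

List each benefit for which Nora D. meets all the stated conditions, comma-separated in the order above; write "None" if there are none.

Dependent Care FSA

Service from 2017-01-09 to 2018-01-09: 365 days.
Dependent Care FSA — status temporary ✓; service 365 days ≥ 8 weeks (≈56 days) ✓; age 25 ≥ 25 ✓; grade IC6 ≥ IC4 ✓ → eligible.
Pension Scheme — status temporary ✗ (excluded) → not eligible.
Employee Assistance Program — status temporary ✗ (requires full-time, part-time, or seasonal) → not eligible.
Mental Health Benefit — status temporary ✗ (excluded) → not eligible.
Equipment Allowance — service 365 days ≥ 90 days ✓; rating 5 ≥ 3 ✓; site Fresno ✗ (not Pune) → not eligible.
Phone Allowance — service 365 days < 5 years (≈1825 days) ✗ → not eligible.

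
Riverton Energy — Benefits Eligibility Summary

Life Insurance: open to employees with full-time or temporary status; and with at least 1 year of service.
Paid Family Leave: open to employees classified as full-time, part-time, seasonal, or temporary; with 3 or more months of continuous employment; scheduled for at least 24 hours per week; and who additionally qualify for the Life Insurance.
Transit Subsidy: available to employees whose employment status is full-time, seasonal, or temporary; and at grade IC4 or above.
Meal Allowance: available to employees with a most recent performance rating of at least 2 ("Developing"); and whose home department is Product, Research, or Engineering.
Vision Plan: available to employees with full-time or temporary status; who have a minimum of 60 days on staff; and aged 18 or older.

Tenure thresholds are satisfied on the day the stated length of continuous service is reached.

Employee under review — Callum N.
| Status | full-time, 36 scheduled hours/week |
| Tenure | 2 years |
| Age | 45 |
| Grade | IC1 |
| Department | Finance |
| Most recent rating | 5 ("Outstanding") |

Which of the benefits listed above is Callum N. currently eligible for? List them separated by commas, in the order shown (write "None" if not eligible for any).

Life Insurance — status full-time ✓; service 2 years ≥ 1 year ✓ → eligible.
Paid Family Leave — status full-time ✓; service 2 years ≥ 3 months (≈90 days) ✓; 36 hrs/wk ≥ 24 ✓; eligible for Life Insurance ✓ → eligible.
Transit Subsidy — status full-time ✓; grade IC1 < IC4 ✗ → not eligible.
Meal Allowance — rating 5 ≥ 2 ✓; dept Finance ✗ → not eligible.
Vision Plan — status full-time ✓; service 2 years ≥ 60 days ✓; age 45 ≥ 18 ✓ → eligible.

Life Insurance, Paid Family Leave, Vision Plan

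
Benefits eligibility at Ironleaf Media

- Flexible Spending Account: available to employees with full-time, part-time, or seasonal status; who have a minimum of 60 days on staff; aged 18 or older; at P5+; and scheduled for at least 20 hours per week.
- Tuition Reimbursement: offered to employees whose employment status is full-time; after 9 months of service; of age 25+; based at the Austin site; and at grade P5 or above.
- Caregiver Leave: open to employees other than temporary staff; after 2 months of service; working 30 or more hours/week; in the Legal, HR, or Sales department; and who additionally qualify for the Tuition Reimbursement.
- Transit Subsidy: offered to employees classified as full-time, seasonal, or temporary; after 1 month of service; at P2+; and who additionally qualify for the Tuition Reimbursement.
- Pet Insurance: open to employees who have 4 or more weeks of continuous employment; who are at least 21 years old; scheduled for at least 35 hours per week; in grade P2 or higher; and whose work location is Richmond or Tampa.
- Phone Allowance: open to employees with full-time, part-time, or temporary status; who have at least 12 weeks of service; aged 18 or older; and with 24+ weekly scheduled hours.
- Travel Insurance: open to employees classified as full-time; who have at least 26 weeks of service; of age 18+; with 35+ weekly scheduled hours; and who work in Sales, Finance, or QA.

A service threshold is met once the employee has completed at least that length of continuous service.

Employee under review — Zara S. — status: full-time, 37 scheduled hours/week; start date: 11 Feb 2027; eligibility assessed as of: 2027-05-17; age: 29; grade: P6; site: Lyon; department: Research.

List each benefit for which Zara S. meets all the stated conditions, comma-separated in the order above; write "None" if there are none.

Service from 11 Feb 2027 to 2027-05-17: 95 days.
Flexible Spending Account — status full-time ✓; service 95 days ≥ 60 days ✓; age 29 ≥ 18 ✓; grade P6 ≥ P5 ✓; 37 hrs/wk ≥ 20 ✓ → eligible.
Tuition Reimbursement — status full-time ✓; service 95 days < 9 months (≈270 days) ✗ → not eligible.
Caregiver Leave — status full-time ✓ (not excluded); service 95 days ≥ 2 months (≈60 days) ✓; 37 hrs/wk ≥ 30 ✓; dept Research ✗ → not eligible.
Transit Subsidy — status full-time ✓; service 95 days ≥ 1 month (≈30 days) ✓; grade P6 ≥ P2 ✓; not eligible for Tuition Reimbursement ✗ → not eligible.
Pet Insurance — service 95 days ≥ 4 weeks (≈28 days) ✓; age 29 ≥ 21 ✓; 37 hrs/wk ≥ 35 ✓; grade P6 ≥ P2 ✓; site Lyon ✗ (not Richmond or Tampa) → not eligible.
Phone Allowance — status full-time ✓; service 95 days ≥ 12 weeks (≈84 days) ✓; age 29 ≥ 18 ✓; 37 hrs/wk ≥ 24 ✓ → eligible.
Travel Insurance — status full-time ✓; service 95 days < 26 weeks (≈182 days) ✗ → not eligible.

Flexible Spending Account, Phone Allowance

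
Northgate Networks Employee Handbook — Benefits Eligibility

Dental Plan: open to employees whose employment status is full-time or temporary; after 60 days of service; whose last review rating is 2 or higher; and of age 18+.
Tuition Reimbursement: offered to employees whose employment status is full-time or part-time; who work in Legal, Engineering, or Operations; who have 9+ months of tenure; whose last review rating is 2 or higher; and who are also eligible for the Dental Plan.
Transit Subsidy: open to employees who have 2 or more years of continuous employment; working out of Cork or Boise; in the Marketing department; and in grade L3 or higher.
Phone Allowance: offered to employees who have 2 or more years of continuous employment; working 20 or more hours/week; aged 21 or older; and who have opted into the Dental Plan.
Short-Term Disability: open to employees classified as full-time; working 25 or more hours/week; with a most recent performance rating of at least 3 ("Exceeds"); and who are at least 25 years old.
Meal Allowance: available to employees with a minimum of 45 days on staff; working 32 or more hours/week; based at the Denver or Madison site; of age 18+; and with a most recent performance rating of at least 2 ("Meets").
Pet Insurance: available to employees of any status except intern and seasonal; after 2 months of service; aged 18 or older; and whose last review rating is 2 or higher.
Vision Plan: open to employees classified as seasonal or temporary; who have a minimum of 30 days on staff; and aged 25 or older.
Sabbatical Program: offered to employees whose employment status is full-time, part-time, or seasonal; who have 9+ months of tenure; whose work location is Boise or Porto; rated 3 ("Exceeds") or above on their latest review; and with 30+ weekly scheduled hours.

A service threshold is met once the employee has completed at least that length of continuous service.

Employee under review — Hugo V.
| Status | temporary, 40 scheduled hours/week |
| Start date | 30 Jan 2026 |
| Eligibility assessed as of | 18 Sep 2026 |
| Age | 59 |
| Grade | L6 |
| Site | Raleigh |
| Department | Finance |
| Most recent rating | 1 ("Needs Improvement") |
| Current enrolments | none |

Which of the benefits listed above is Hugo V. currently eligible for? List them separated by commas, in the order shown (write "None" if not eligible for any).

Vision Plan

Service from 30 Jan 2026 to 18 Sep 2026: 231 days.
Dental Plan — status temporary ✓; service 231 days ≥ 60 days ✓; rating 1 < 2 ✗ → not eligible.
Tuition Reimbursement — status temporary ✗ (requires full-time or part-time) → not eligible.
Transit Subsidy — service 231 days < 2 years (≈730 days) ✗ → not eligible.
Phone Allowance — service 231 days < 2 years (≈730 days) ✗ → not eligible.
Short-Term Disability — status temporary ✗ (requires full-time) → not eligible.
Meal Allowance — service 231 days ≥ 45 days ✓; 40 hrs/wk ≥ 32 ✓; site Raleigh ✗ (not Denver or Madison) → not eligible.
Pet Insurance — status temporary ✓ (not excluded); service 231 days ≥ 2 months (≈60 days) ✓; age 59 ≥ 18 ✓; rating 1 < 2 ✗ → not eligible.
Vision Plan — status temporary ✓; service 231 days ≥ 30 days ✓; age 59 ≥ 25 ✓ → eligible.
Sabbatical Program — status temporary ✗ (requires full-time, part-time, or seasonal) → not eligible.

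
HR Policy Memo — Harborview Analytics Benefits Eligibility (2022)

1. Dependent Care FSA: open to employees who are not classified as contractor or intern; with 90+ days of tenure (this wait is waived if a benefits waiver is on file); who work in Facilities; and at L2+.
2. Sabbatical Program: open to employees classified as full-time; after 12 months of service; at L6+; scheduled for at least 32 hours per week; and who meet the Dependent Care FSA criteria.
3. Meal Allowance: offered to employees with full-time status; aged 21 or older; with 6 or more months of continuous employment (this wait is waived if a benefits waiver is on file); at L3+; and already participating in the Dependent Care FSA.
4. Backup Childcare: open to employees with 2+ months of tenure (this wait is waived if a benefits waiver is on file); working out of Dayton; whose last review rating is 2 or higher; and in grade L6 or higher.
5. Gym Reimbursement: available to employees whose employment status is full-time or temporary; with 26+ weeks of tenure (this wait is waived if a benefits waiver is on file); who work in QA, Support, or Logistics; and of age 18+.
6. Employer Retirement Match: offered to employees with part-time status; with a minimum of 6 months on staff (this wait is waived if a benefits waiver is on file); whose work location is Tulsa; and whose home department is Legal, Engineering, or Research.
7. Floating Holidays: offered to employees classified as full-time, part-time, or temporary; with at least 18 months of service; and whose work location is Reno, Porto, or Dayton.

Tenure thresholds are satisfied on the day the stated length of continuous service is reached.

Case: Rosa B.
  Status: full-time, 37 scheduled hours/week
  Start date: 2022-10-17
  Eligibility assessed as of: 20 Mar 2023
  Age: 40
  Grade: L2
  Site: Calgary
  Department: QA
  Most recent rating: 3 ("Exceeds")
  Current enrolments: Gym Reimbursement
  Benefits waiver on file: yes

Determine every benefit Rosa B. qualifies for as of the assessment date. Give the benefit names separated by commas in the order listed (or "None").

Service from 2022-10-17 to 20 Mar 2023: 154 days.
Dependent Care FSA — status full-time ✓ (not excluded); benefits waiver on file ✓; dept QA ✗ → not eligible.
Sabbatical Program — status full-time ✓; service 154 days < 12 months (≈360 days) ✗ → not eligible.
Meal Allowance — status full-time ✓; age 40 ≥ 21 ✓; benefits waiver on file ✓; grade L2 < L3 ✗ → not eligible.
Backup Childcare — benefits waiver on file ✓; site Calgary ✗ (not Dayton) → not eligible.
Gym Reimbursement — status full-time ✓; benefits waiver on file ✓; dept QA ✓; age 40 ≥ 18 ✓ → eligible.
Employer Retirement Match — status full-time ✗ (requires part-time) → not eligible.
Floating Holidays — status full-time ✓; service 154 days < 18 months (≈540 days) ✗ → not eligible.

Gym Reimbursement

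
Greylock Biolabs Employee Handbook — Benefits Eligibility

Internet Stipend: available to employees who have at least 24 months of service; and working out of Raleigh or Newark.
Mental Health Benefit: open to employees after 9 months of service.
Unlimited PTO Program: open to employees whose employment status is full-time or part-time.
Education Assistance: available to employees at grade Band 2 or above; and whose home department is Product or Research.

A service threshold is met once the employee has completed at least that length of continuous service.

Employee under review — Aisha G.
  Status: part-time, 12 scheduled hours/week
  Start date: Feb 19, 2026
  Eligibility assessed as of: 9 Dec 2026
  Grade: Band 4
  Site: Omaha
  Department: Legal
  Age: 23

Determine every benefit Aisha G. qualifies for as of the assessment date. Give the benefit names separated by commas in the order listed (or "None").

Mental Health Benefit, Unlimited PTO Program

Service from Feb 19, 2026 to 9 Dec 2026: 293 days.
Internet Stipend — service 293 days < 24 months (≈720 days) ✗ → not eligible.
Mental Health Benefit — service 293 days ≥ 9 months (≈270 days) ✓ → eligible.
Unlimited PTO Program — status part-time ✓ → eligible.
Education Assistance — grade Band 4 ≥ Band 2 ✓; dept Legal ✗ → not eligible.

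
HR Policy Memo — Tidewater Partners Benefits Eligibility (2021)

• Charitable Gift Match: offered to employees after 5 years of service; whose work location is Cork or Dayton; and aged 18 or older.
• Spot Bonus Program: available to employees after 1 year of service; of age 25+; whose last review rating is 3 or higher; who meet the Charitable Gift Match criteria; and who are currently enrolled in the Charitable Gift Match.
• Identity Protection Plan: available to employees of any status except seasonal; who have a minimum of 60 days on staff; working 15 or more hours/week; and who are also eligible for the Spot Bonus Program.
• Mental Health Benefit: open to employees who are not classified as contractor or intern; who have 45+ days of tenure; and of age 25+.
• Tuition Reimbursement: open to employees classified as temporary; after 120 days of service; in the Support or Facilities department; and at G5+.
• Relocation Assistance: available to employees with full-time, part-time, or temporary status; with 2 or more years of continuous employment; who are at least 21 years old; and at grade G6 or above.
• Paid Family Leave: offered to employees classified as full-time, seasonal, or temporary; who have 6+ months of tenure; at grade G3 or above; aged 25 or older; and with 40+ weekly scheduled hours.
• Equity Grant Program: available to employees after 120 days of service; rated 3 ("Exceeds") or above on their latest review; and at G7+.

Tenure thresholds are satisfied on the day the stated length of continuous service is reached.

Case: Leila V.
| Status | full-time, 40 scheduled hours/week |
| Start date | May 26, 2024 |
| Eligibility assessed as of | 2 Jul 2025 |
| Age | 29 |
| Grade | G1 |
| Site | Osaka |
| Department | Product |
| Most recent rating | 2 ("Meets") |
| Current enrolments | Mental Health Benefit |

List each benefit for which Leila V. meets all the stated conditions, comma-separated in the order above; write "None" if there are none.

Service from May 26, 2024 to 2 Jul 2025: 402 days.
Charitable Gift Match — service 402 days < 5 years (≈1825 days) ✗ → not eligible.
Spot Bonus Program — service 402 days ≥ 1 year (≈365 days) ✓; age 29 ≥ 25 ✓; rating 2 < 3 ✗ → not eligible.
Identity Protection Plan — status full-time ✓ (not excluded); service 402 days ≥ 60 days ✓; 40 hrs/wk ≥ 15 ✓; not eligible for Spot Bonus Program ✗ → not eligible.
Mental Health Benefit — status full-time ✓ (not excluded); service 402 days ≥ 45 days ✓; age 29 ≥ 25 ✓ → eligible.
Tuition Reimbursement — status full-time ✗ (requires temporary) → not eligible.
Relocation Assistance — status full-time ✓; service 402 days < 2 years (≈730 days) ✗ → not eligible.
Paid Family Leave — status full-time ✓; service 402 days ≥ 6 months (≈180 days) ✓; grade G1 < G3 ✗ → not eligible.
Equity Grant Program — service 402 days ≥ 120 days ✓; rating 2 < 3 ✗ → not eligible.

Mental Health Benefit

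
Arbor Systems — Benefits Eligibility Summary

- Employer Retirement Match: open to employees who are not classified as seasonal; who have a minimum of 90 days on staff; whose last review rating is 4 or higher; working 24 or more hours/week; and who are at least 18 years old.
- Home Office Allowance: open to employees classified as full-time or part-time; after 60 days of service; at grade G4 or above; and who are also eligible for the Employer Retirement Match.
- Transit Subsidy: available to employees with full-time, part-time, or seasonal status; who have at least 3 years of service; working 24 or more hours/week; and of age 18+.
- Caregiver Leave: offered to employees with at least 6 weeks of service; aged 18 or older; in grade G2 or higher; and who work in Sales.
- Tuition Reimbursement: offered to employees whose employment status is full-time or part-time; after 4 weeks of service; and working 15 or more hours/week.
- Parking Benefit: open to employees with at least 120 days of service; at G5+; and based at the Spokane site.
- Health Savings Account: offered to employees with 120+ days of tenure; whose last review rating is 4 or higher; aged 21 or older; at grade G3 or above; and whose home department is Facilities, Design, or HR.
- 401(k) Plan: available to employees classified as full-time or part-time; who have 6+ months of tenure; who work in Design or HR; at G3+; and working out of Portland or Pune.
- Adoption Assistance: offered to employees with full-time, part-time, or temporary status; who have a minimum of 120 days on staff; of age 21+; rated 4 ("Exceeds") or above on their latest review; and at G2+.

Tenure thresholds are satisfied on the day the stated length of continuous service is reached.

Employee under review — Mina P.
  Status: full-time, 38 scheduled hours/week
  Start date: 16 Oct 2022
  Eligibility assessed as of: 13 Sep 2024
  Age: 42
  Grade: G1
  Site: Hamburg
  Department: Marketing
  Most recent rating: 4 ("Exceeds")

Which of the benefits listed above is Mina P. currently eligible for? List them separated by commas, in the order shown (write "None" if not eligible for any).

Service from 16 Oct 2022 to 13 Sep 2024: 698 days.
Employer Retirement Match — status full-time ✓ (not excluded); service 698 days ≥ 90 days ✓; rating 4 ≥ 4 ✓; 38 hrs/wk ≥ 24 ✓; age 42 ≥ 18 ✓ → eligible.
Home Office Allowance — status full-time ✓; service 698 days ≥ 60 days ✓; grade G1 < G4 ✗ → not eligible.
Transit Subsidy — status full-time ✓; service 698 days < 3 years (≈1095 days) ✗ → not eligible.
Caregiver Leave — service 698 days ≥ 6 weeks (≈42 days) ✓; age 42 ≥ 18 ✓; grade G1 < G2 ✗ → not eligible.
Tuition Reimbursement — status full-time ✓; service 698 days ≥ 4 weeks (≈28 days) ✓; 38 hrs/wk ≥ 15 ✓ → eligible.
Parking Benefit — service 698 days ≥ 120 days ✓; grade G1 < G5 ✗ → not eligible.
Health Savings Account — service 698 days ≥ 120 days ✓; rating 4 ≥ 4 ✓; age 42 ≥ 21 ✓; grade G1 < G3 ✗ → not eligible.
401(k) Plan — status full-time ✓; service 698 days ≥ 6 months (≈180 days) ✓; dept Marketing ✗ → not eligible.
Adoption Assistance — status full-time ✓; service 698 days ≥ 120 days ✓; age 42 ≥ 21 ✓; rating 4 ≥ 4 ✓; grade G1 < G2 ✗ → not eligible.

Employer Retirement Match, Tuition Reimbursement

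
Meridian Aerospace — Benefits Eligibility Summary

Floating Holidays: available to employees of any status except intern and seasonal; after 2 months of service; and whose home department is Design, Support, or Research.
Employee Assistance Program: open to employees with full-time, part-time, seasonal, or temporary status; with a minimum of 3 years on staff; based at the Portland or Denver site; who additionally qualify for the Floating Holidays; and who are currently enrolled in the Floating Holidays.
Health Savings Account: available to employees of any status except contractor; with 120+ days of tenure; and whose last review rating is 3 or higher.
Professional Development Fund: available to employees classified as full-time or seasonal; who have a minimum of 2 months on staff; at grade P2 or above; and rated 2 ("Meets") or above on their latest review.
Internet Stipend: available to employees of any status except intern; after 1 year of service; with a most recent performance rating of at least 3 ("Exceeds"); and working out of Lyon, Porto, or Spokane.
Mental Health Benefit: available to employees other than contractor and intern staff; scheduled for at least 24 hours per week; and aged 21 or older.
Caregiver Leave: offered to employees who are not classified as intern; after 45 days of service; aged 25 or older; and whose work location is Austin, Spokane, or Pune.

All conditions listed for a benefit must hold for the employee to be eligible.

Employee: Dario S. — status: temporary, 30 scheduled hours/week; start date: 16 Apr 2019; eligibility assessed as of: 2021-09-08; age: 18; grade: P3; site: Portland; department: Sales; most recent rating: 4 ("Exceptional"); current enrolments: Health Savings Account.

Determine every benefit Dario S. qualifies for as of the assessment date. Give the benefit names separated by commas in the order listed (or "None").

Service from 16 Apr 2019 to 2021-09-08: 876 days.
Floating Holidays — status temporary ✓ (not excluded); service 876 days ≥ 2 months (≈60 days) ✓; dept Sales ✗ → not eligible.
Employee Assistance Program — status temporary ✓; service 876 days < 3 years (≈1095 days) ✗ → not eligible.
Health Savings Account — status temporary ✓ (not excluded); service 876 days ≥ 120 days ✓; rating 4 ≥ 3 ✓ → eligible.
Professional Development Fund — status temporary ✗ (requires full-time or seasonal) → not eligible.
Internet Stipend — status temporary ✓ (not excluded); service 876 days ≥ 1 year (≈365 days) ✓; rating 4 ≥ 3 ✓; site Portland ✗ (not Lyon, Porto, or Spokane) → not eligible.
Mental Health Benefit — status temporary ✓ (not excluded); 30 hrs/wk ≥ 24 ✓; age 18 < 21 ✗ → not eligible.
Caregiver Leave — status temporary ✓ (not excluded); service 876 days ≥ 45 days ✓; age 18 < 25 ✗ → not eligible.

Health Savings Account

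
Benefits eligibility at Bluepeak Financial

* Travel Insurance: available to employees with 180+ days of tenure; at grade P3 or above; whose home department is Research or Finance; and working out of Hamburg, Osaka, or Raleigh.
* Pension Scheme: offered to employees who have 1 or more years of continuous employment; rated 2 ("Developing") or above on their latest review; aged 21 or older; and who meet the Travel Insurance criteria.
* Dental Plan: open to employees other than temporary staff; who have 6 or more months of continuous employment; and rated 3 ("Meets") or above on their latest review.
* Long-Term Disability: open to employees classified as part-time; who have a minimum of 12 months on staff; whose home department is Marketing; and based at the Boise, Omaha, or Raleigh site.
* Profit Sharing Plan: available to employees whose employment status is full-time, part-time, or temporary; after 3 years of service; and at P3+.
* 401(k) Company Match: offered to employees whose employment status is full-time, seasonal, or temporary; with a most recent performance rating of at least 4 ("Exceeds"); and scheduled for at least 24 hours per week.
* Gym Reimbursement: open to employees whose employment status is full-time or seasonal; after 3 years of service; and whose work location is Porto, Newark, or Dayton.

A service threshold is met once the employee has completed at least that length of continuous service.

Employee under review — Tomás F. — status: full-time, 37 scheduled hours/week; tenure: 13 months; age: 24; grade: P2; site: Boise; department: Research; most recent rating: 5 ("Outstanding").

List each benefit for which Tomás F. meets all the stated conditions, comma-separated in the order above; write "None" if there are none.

Travel Insurance — service 13 months ≥ 180 days ✓; grade P2 < P3 ✗ → not eligible.
Pension Scheme — service 13 months ≥ 1 year (≈365 days) ✓; rating 5 ≥ 2 ✓; age 24 ≥ 21 ✓; not eligible for Travel Insurance ✗ → not eligible.
Dental Plan — status full-time ✓ (not excluded); service 13 months ≥ 6 months ✓; rating 5 ≥ 3 ✓ → eligible.
Long-Term Disability — status full-time ✗ (requires part-time) → not eligible.
Profit Sharing Plan — status full-time ✓; service 13 months < 3 years (≈1095 days) ✗ → not eligible.
401(k) Company Match — status full-time ✓; rating 5 ≥ 4 ✓; 37 hrs/wk ≥ 24 ✓ → eligible.
Gym Reimbursement — status full-time ✓; service 13 months < 3 years (≈1095 days) ✗ → not eligible.

Dental Plan, 401(k) Company Match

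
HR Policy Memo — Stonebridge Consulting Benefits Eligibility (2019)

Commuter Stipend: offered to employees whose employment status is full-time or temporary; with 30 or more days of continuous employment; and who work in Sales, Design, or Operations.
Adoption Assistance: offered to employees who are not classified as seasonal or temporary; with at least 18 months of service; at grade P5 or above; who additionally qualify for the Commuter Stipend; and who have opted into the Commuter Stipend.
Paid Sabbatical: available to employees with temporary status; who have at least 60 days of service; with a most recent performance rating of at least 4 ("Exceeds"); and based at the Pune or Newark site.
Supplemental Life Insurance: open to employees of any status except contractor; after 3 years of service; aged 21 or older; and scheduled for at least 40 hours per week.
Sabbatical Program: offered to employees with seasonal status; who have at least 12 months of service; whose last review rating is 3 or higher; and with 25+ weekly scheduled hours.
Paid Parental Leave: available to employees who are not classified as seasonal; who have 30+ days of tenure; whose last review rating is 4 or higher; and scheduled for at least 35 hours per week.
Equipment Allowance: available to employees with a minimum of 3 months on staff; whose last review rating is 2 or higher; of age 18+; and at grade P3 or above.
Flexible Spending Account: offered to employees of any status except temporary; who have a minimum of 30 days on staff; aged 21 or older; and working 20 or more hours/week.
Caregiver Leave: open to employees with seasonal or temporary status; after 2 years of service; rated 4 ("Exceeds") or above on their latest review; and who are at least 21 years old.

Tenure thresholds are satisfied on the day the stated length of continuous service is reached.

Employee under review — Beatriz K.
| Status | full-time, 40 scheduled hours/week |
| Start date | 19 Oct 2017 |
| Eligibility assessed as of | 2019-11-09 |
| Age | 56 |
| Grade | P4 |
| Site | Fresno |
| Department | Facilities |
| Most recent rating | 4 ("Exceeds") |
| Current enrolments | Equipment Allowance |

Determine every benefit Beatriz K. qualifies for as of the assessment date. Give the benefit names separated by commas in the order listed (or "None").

Service from 19 Oct 2017 to 2019-11-09: 751 days.
Commuter Stipend — status full-time ✓; service 751 days ≥ 30 days ✓; dept Facilities ✗ → not eligible.
Adoption Assistance — status full-time ✓ (not excluded); service 751 days ≥ 18 months (≈540 days) ✓; grade P4 < P5 ✗ → not eligible.
Paid Sabbatical — status full-time ✗ (requires temporary) → not eligible.
Supplemental Life Insurance — status full-time ✓ (not excluded); service 751 days < 3 years (≈1095 days) ✗ → not eligible.
Sabbatical Program — status full-time ✗ (requires seasonal) → not eligible.
Paid Parental Leave — status full-time ✓ (not excluded); service 751 days ≥ 30 days ✓; rating 4 ≥ 4 ✓; 40 hrs/wk ≥ 35 ✓ → eligible.
Equipment Allowance — service 751 days ≥ 3 months (≈90 days) ✓; rating 4 ≥ 2 ✓; age 56 ≥ 18 ✓; grade P4 ≥ P3 ✓ → eligible.
Flexible Spending Account — status full-time ✓ (not excluded); service 751 days ≥ 30 days ✓; age 56 ≥ 21 ✓; 40 hrs/wk ≥ 20 ✓ → eligible.
Caregiver Leave — status full-time ✗ (requires seasonal or temporary) → not eligible.

Paid Parental Leave, Equipment Allowance, Flexible Spending Account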